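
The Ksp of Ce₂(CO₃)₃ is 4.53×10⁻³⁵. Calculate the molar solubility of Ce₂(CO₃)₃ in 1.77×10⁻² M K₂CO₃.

Ce₂(CO₃)₃(s) ⇌ 2 Ce³⁺(aq) + 3 CO₃²⁻(aq)
Let s be the solubility of Ce₂(CO₃)₃ here. The common ion gives [CO₃²⁻] ≈ 1.77×10⁻² M, and [Ce³⁺] = 2s.
Ksp = [Ce³⁺]^2[CO₃²⁻]^3 = (2s)^2(1.77×10⁻²)^3
(2s)^2 = 4.53×10⁻³⁵ / (1.77×10⁻²)^3 = 8.17×10⁻³⁰
s = 1.43×10⁻¹⁵ M

1.43×10⁻¹⁵ M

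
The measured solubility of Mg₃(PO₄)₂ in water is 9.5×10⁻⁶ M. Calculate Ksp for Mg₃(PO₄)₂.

Ksp = 8.4×10⁻²⁴

Mg₃(PO₄)₂(s) ⇌ 3 Mg²⁺(aq) + 2 PO₄³⁻(aq)
If s mol/L of Mg₃(PO₄)₂ dissolves, [Mg²⁺] = 3s and [PO₄³⁻] = 2s.
Ksp = [Mg²⁺]^3[PO₄³⁻]^2 = (3s)^3 · (2s)^2 = 108s^5
Ksp = 108 × (9.5×10⁻⁶)^5 = 8.4×10⁻²⁴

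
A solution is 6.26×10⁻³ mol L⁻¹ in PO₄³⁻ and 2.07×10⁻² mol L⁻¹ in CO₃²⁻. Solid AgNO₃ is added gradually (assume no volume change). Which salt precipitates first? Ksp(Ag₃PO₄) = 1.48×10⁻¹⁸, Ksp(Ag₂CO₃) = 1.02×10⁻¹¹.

Each salt precipitates once Q = Ksp for that salt.
For Ag₃PO₄: [Ag⁺] = (Ksp/[PO₄³⁻])^(1/3) = 6.18×10⁻⁶ mol L⁻¹
For Ag₂CO₃: [Ag⁺] = (Ksp/[CO₃²⁻])^(1/2) = 2.22×10⁻⁵ mol L⁻¹
Since Ag₃PO₄ needs less Ag⁺ to reach saturation, it precipitates first.

Ag₃PO₄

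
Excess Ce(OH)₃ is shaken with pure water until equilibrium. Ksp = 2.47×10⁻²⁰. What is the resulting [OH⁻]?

1.65×10⁻⁵ M

Ce(OH)₃(s) ⇌ Ce³⁺(aq) + 3 OH⁻(aq)
If s mol/L of Ce(OH)₃ dissolves, [Ce³⁺] = s and [OH⁻] = 3s.
Ksp = [Ce³⁺][OH⁻]^3 = s · (3s)^3 = 27s^4 = 2.47×10⁻²⁰
s = 5.50×10⁻⁶ M
[OH⁻] = 3s = 1.65×10⁻⁵ M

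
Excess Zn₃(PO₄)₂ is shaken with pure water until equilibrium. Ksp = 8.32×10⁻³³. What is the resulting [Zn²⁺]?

Zn₃(PO₄)₂(s) ⇌ 3 Zn²⁺(aq) + 2 PO₄³⁻(aq)
Call the molar solubility s, so that [Zn²⁺] = 3s and [PO₄³⁻] = 2s.
Ksp = [Zn²⁺]^3[PO₄³⁻]^2 = (3s)^3 · (2s)^2 = 108s^5 = 8.32×10⁻³³
s = 1.50×10⁻⁷ mol L⁻¹
[Zn²⁺] = 3s = 4.51×10⁻⁷ mol L⁻¹

4.51×10⁻⁷ M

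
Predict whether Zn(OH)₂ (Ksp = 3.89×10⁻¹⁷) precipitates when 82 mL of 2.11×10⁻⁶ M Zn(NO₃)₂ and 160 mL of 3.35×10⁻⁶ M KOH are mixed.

No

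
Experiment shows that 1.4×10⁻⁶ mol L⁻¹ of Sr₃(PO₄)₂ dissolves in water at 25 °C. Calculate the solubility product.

Ksp = 5.8×10⁻²⁸

Sr₃(PO₄)₂(s) ⇌ 3 Sr²⁺(aq) + 2 PO₄³⁻(aq)
For each mole of Sr₃(PO₄)₂ that dissolves per liter, [Sr²⁺] = 3s and [PO₄³⁻] = 2s; let s denote this solubility.
Ksp = [Sr²⁺]^3[PO₄³⁻]^2 = (3s)^3 · (2s)^2 = 108s^5
Ksp = 108 × (1.4×10⁻⁶)^5 = 5.8×10⁻²⁸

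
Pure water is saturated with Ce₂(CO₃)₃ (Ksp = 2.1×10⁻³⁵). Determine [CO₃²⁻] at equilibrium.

1.4×10⁻⁷ M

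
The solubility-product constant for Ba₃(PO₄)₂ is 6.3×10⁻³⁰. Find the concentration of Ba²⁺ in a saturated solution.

Ba₃(PO₄)₂(s) ⇌ 3 Ba²⁺(aq) + 2 PO₄³⁻(aq)
Let s be the molar solubility. Then [Ba²⁺] = 3s and [PO₄³⁻] = 2s.
Ksp = [Ba²⁺]^3[PO₄³⁻]^2 = (3s)^3 · (2s)^2 = 108s^5 = 6.3×10⁻³⁰
s = 5.7×10⁻⁷ M
[Ba²⁺] = 3s = 1.7×10⁻⁶ M

1.7×10⁻⁶ M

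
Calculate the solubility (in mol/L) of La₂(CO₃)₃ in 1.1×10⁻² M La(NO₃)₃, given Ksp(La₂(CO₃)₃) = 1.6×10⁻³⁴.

3.7×10⁻¹¹ M

La₂(CO₃)₃(s) ⇌ 2 La³⁺(aq) + 3 CO₃²⁻(aq)
With La³⁺ already at 1.1×10⁻² M and s small, take [La³⁺] ≈ 1.1×10⁻² M and [CO₃²⁻] = 3s.
Ksp = [La³⁺]^2[CO₃²⁻]^3 = (1.1×10⁻²)^2(3s)^3
(3s)^3 = 1.6×10⁻³⁴ / (1.1×10⁻²)^2 = 1.3×10⁻³⁰
s = 3.7×10⁻¹¹ M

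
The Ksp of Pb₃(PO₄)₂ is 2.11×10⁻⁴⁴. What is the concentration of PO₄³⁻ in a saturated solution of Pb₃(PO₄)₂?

1.44×10⁻⁹ M

Pb₃(PO₄)₂(s) ⇌ 3 Pb²⁺(aq) + 2 PO₄³⁻(aq)
Call the molar solubility s, so that [Pb²⁺] = 3s and [PO₄³⁻] = 2s.
Ksp = [Pb²⁺]^3[PO₄³⁻]^2 = (3s)^3 · (2s)^2 = 108s^5 = 2.11×10⁻⁴⁴
s = 7.21×10⁻¹⁰ mol L⁻¹
[PO₄³⁻] = 2s = 1.44×10⁻⁹ mol L⁻¹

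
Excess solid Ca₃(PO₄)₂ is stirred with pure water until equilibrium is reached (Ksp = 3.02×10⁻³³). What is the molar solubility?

1.23×10⁻⁷ M

Ca₃(PO₄)₂(s) ⇌ 3 Ca²⁺(aq) + 2 PO₄³⁻(aq)
Call the molar solubility s, so that [Ca²⁺] = 3s and [PO₄³⁻] = 2s.
Ksp = [Ca²⁺]^3[PO₄³⁻]^2 = (3s)^3 · (2s)^2 = 108s^5
108s^5 = 3.02×10⁻³³  ⇒  s^5 = 2.80×10⁻³⁵
s = (2.80×10⁻³⁵)^(1/5) = 1.23×10⁻⁷ mol L⁻¹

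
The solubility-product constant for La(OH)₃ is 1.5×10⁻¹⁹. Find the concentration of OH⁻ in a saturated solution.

2.6×10⁻⁵ M

La(OH)₃(s) ⇌ La³⁺(aq) + 3 OH⁻(aq)
Let s be the molar solubility. Then [La³⁺] = s and [OH⁻] = 3s.
Ksp = [La³⁺][OH⁻]^3 = s · (3s)^3 = 27s^4 = 1.5×10⁻¹⁹
s = 8.6×10⁻⁶ M
[OH⁻] = 3s = 2.6×10⁻⁵ M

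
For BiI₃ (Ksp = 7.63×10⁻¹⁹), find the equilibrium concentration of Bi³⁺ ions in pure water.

1.30×10⁻⁵ M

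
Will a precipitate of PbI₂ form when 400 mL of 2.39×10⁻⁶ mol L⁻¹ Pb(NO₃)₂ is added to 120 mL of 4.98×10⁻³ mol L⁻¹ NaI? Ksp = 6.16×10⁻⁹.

No

Total volume after mixing = 400 + 120 = 520 mL.
[Pb²⁺] = (2.39×10⁻⁶)(400)/520 = 1.84×10⁻⁶ mol L⁻¹
[I⁻] = (4.98×10⁻³)(120)/520 = 1.15×10⁻³ mol L⁻¹
Q = [Pb²⁺][I⁻]^2 = 2.43×10⁻¹²
Q < Ksp (2.43×10⁻¹² vs 6.16×10⁻⁹); the solution remains unsaturated and no precipitate forms.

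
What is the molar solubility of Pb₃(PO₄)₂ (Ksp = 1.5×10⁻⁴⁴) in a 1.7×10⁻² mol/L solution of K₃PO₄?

Pb₃(PO₄)₂(s) ⇌ 3 Pb²⁺(aq) + 2 PO₄³⁻(aq)
The solution already contains PO₄³⁻ at 1.7×10⁻² mol/L. Let s be the molar solubility of Pb₃(PO₄)₂.
[PO₄³⁻] ≈ 1.7×10⁻² mol/L (common ion dominates); [Pb²⁺] = 3s.
Ksp = [Pb²⁺]^3[PO₄³⁻]^2 = (3s)^3(1.7×10⁻²)^2
(3s)^3 = 1.5×10⁻⁴⁴ / (1.7×10⁻²)^2 = 5.2×10⁻⁴¹
s = 1.2×10⁻¹⁴ mol/L

1.2×10⁻¹⁴ M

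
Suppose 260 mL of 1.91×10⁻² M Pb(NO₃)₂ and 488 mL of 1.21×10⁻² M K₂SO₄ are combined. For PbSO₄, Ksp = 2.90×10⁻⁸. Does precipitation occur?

Total volume after mixing = 260 + 488 = 748 mL.
[Pb²⁺] = (1.91×10⁻²)(260)/748 = 6.64×10⁻³ M
[SO₄²⁻] = (1.21×10⁻²)(488)/748 = 7.89×10⁻³ M
Q = [Pb²⁺][SO₄²⁻] = 5.24×10⁻⁵
Since Q (5.24×10⁻⁵) exceeds Ksp (2.90×10⁻⁸), PbSO₄ will precipitate.

Yes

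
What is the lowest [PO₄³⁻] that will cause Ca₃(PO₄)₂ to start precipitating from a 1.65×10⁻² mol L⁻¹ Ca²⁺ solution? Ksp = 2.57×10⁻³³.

2.39×10⁻¹⁴ M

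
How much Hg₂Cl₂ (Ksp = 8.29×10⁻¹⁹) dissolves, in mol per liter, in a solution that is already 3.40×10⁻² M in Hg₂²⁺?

2.47×10⁻⁹ M

Hg₂Cl₂(s) ⇌ Hg₂²⁺(aq) + 2 Cl⁻(aq)
With Hg₂²⁺ already at 3.40×10⁻² M and s small, take [Hg₂²⁺] ≈ 3.40×10⁻² M and [Cl⁻] = 2s.
Ksp = [Hg₂²⁺][Cl⁻]^2 = (3.40×10⁻²)(2s)^2
(2s)^2 = 8.29×10⁻¹⁹ / (3.40×10⁻²) = 2.44×10⁻¹⁷
s = 2.47×10⁻⁹ M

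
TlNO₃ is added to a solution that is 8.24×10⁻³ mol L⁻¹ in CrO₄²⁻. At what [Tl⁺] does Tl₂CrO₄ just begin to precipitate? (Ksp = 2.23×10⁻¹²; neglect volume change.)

A salt starts to precipitate once the ion product Q reaches its Ksp.
Tl₂CrO₄(s) ⇌ 2 Tl⁺(aq) + CrO₄²⁻(aq)
Ksp = [Tl⁺]^2[CrO₄²⁻] = [Tl⁺]^2(8.24×10⁻³)
[Tl⁺]^2 = 2.23×10⁻¹² / (8.24×10⁻³) = 2.71×10⁻¹⁰
[Tl⁺] = 1.65×10⁻⁵ mol L⁻¹

1.65×10⁻⁵ M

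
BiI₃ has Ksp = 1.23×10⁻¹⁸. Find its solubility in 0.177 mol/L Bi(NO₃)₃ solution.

6.36×10⁻⁷ M

BiI₃(s) ⇌ Bi³⁺(aq) + 3 I⁻(aq)
With Bi³⁺ already at 0.177 mol/L and s small, take [Bi³⁺] ≈ 0.177 mol/L and [I⁻] = 3s.
Ksp = [Bi³⁺][I⁻]^3 = (0.177)(3s)^3
(3s)^3 = 1.23×10⁻¹⁸ / (0.177) = 6.95×10⁻¹⁸
s = 6.36×10⁻⁷ mol/L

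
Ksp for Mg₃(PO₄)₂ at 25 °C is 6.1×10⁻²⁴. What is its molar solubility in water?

8.9×10⁻⁶ M

Mg₃(PO₄)₂(s) ⇌ 3 Mg²⁺(aq) + 2 PO₄³⁻(aq)
Call the molar solubility s, so that [Mg²⁺] = 3s and [PO₄³⁻] = 2s.
Ksp = [Mg²⁺]^3[PO₄³⁻]^2 = (3s)^3 · (2s)^2 = 108s^5
108s^5 = 6.1×10⁻²⁴  ⇒  s^5 = 5.6×10⁻²⁶
s = (5.6×10⁻²⁶)^(1/5) = 8.9×10⁻⁶ mol/L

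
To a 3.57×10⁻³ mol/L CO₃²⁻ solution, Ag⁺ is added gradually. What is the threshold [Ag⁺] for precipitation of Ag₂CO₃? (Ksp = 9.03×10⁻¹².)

5.03×10⁻⁵ M

Precipitation of each salt begins when its ion product equals Ksp.
Ag₂CO₃(s) ⇌ 2 Ag⁺(aq) + CO₃²⁻(aq)
Ksp = [Ag⁺]^2[CO₃²⁻] = [Ag⁺]^2(3.57×10⁻³)
[Ag⁺]^2 = 9.03×10⁻¹² / (3.57×10⁻³) = 2.53×10⁻⁹
[Ag⁺] = 5.03×10⁻⁵ mol/L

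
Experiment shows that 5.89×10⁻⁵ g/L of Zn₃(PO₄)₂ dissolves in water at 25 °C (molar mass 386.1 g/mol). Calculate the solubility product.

Ksp = 8.92×10⁻³³

Convert to molarity: s = 5.89×10⁻⁵ / 386.1 = 1.5255×10⁻⁷ mol/L
Zn₃(PO₄)₂(s) ⇌ 3 Zn²⁺(aq) + 2 PO₄³⁻(aq)
If s mol/L of Zn₃(PO₄)₂ dissolves, [Zn²⁺] = 3s and [PO₄³⁻] = 2s.
Ksp = [Zn²⁺]^3[PO₄³⁻]^2 = (3s)^3 · (2s)^2 = 108s^5
Ksp = 108 × (1.5255×10⁻⁷)^5 = 8.92×10⁻³³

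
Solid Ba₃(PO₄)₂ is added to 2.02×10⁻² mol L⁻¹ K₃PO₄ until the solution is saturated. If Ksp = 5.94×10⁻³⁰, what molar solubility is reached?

8.14×10⁻¹⁰ M

Ba₃(PO₄)₂(s) ⇌ 3 Ba²⁺(aq) + 2 PO₄³⁻(aq)
The solution already contains PO₄³⁻ at 2.02×10⁻² mol L⁻¹. Let s be the molar solubility of Ba₃(PO₄)₂.
[PO₄³⁻] ≈ 2.02×10⁻² mol L⁻¹ (common ion dominates); [Ba²⁺] = 3s.
Ksp = [Ba²⁺]^3[PO₄³⁻]^2 = (3s)^3(2.02×10⁻²)^2
(3s)^3 = 5.94×10⁻³⁰ / (2.02×10⁻²)^2 = 1.46×10⁻²⁶
s = 8.14×10⁻¹⁰ mol L⁻¹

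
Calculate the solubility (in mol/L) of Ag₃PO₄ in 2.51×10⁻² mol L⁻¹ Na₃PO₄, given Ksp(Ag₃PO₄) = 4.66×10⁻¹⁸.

Ag₃PO₄(s) ⇌ 3 Ag⁺(aq) + PO₄³⁻(aq)
With PO₄³⁻ already at 2.51×10⁻² mol L⁻¹ and s small, take [PO₄³⁻] ≈ 2.51×10⁻² mol L⁻¹ and [Ag⁺] = 3s.
Ksp = [Ag⁺]^3[PO₄³⁻] = (3s)^3(2.51×10⁻²)
(3s)^3 = 4.66×10⁻¹⁸ / (2.51×10⁻²) = 1.86×10⁻¹⁶
s = 1.90×10⁻⁶ mol L⁻¹

1.90×10⁻⁶ M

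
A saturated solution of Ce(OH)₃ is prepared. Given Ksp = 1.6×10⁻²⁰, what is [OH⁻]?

1.5×10⁻⁵ M

Ce(OH)₃(s) ⇌ Ce³⁺(aq) + 3 OH⁻(aq)
For each mole of Ce(OH)₃ that dissolves per liter, [Ce³⁺] = s and [OH⁻] = 3s; let s denote this solubility.
Ksp = [Ce³⁺][OH⁻]^3 = s · (3s)^3 = 27s^4 = 1.6×10⁻²⁰
s = 4.9×10⁻⁶ mol/L
[OH⁻] = 3s = 1.5×10⁻⁵ mol/L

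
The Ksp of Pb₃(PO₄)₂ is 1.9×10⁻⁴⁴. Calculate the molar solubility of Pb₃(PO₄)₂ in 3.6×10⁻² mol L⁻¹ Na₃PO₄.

Pb₃(PO₄)₂(s) ⇌ 3 Pb²⁺(aq) + 2 PO₄³⁻(aq)
PO₄³⁻ is already present at 3.6×10⁻² mol L⁻¹. If s mol/L of Pb₃(PO₄)₂ dissolves, [Pb²⁺] = 3s while [PO₄³⁻] ≈ 3.6×10⁻² mol L⁻¹.
Ksp = [Pb²⁺]^3[PO₄³⁻]^2 = (3s)^3(3.6×10⁻²)^2
(3s)^3 = 1.9×10⁻⁴⁴ / (3.6×10⁻²)^2 = 1.5×10⁻⁴¹
s = 8.2×10⁻¹⁵ mol L⁻¹

8.2×10⁻¹⁵ M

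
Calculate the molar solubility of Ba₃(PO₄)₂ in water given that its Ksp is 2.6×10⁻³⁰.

4.7×10⁻⁷ M

Ba₃(PO₄)₂(s) ⇌ 3 Ba²⁺(aq) + 2 PO₄³⁻(aq)
With molar solubility s: [Ba²⁺] = 3s, [PO₄³⁻] = 2s.
Ksp = [Ba²⁺]^3[PO₄³⁻]^2 = (3s)^3 · (2s)^2 = 108s^5
108s^5 = 2.6×10⁻³⁰  ⇒  s^5 = 2.4×10⁻³²
s = (2.4×10⁻³²)^(1/5) = 4.7×10⁻⁷ mol/L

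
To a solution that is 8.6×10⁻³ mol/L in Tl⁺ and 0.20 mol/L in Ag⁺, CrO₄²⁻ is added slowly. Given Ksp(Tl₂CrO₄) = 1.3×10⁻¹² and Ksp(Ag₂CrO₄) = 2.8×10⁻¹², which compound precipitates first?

Ag₂CrO₄

A salt starts to precipitate once the ion product Q reaches its Ksp.
For Tl₂CrO₄: [CrO₄²⁻] = (Ksp/[Tl⁺]^2) = 1.8×10⁻⁸ mol/L
For Ag₂CrO₄: [CrO₄²⁻] = (Ksp/[Ag⁺]^2) = 7.0×10⁻¹¹ mol/L
Since Ag₂CrO₄ needs less CrO₄²⁻ to reach saturation, it precipitates first.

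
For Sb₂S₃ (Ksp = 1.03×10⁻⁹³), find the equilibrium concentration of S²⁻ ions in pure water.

2.97×10⁻¹⁹ M

Sb₂S₃(s) ⇌ 2 Sb³⁺(aq) + 3 S²⁻(aq)
Call the molar solubility s, so that [Sb³⁺] = 2s and [S²⁻] = 3s.
Ksp = [Sb³⁺]^2[S²⁻]^3 = (2s)^2 · (3s)^3 = 108s^5 = 1.03×10⁻⁹³
s = 9.91×10⁻²⁰ mol L⁻¹
[S²⁻] = 3s = 2.97×10⁻¹⁹ mol L⁻¹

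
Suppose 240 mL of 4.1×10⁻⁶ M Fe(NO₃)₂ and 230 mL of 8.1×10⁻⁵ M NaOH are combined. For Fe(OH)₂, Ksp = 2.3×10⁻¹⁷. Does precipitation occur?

After mixing, V = 240 mL + 230 mL = 470 mL.
[Fe²⁺] = (4.1×10⁻⁶)(240)/470 = 2.1×10⁻⁶ M
[OH⁻] = (8.1×10⁻⁵)(230)/470 = 4.0×10⁻⁵ M
Q = [Fe²⁺][OH⁻]^2 = 3.3×10⁻¹⁵
Q = 3.3×10⁻¹⁵ > Ksp = 2.3×10⁻¹⁷, so the solution is supersaturated and Fe(OH)₂ precipitates.

Yes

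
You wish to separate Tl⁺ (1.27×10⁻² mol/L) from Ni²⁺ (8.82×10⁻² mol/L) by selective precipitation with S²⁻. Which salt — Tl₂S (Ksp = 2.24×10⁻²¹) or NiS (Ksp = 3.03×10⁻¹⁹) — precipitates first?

Each salt precipitates once Q = Ksp for that salt.
For Tl₂S: [S²⁻] = (Ksp/[Tl⁺]^2) = 1.39×10⁻¹⁷ mol/L
For NiS: [S²⁻] = (Ksp/[Ni²⁺]) = 3.44×10⁻¹⁸ mol/L
The smaller threshold [S²⁻] is reached first, so NiS precipitates first.

NiS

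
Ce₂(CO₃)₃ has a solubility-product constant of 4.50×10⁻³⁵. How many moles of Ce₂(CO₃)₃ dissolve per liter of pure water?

5.30×10⁻⁸ M

Ce₂(CO₃)₃(s) ⇌ 2 Ce³⁺(aq) + 3 CO₃²⁻(aq)
With molar solubility s: [Ce³⁺] = 2s, [CO₃²⁻] = 3s.
Ksp = [Ce³⁺]^2[CO₃²⁻]^3 = (2s)^2 · (3s)^3 = 108s^5
108s^5 = 4.50×10⁻³⁵  ⇒  s^5 = 4.17×10⁻³⁷
s = 5.30×10⁻⁸ M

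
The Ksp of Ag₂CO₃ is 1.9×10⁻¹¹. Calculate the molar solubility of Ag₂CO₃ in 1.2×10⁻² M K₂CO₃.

Ag₂CO₃(s) ⇌ 2 Ag⁺(aq) + CO₃²⁻(aq)
With CO₃²⁻ already at 1.2×10⁻² M and s small, take [CO₃²⁻] ≈ 1.2×10⁻² M and [Ag⁺] = 2s.
Ksp = [Ag⁺]^2[CO₃²⁻] = (2s)^2(1.2×10⁻²)
(2s)^2 = 1.9×10⁻¹¹ / (1.2×10⁻²) = 1.6×10⁻⁹
s = 2.0×10⁻⁵ M

2.0×10⁻⁵ M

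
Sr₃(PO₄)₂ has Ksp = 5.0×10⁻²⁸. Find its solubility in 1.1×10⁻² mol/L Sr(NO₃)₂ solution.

9.7×10⁻¹² M

Sr₃(PO₄)₂(s) ⇌ 3 Sr²⁺(aq) + 2 PO₄³⁻(aq)
Let s be the solubility of Sr₃(PO₄)₂ here. The common ion gives [Sr²⁺] ≈ 1.1×10⁻² mol/L, and [PO₄³⁻] = 2s.
Ksp = [Sr²⁺]^3[PO₄³⁻]^2 = (1.1×10⁻²)^3(2s)^2
(2s)^2 = 5.0×10⁻²⁸ / (1.1×10⁻²)^3 = 3.8×10⁻²²
s = 9.7×10⁻¹² mol/L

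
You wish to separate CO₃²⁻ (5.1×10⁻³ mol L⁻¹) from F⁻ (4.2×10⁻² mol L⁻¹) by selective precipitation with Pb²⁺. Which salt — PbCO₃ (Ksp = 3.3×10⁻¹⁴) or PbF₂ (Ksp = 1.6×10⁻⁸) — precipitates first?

Precipitation of each salt begins when its ion product equals Ksp.
For PbCO₃: [Pb²⁺] = (Ksp/[CO₃²⁻]) = 6.5×10⁻¹² mol L⁻¹
For PbF₂: [Pb²⁺] = (Ksp/[F⁻]^2) = 9.1×10⁻⁶ mol L⁻¹
PbCO₃ requires the lower [Pb²⁺], so it precipitates first.

PbCO₃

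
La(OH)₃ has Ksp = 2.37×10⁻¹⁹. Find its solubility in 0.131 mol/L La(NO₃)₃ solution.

La(OH)₃(s) ⇌ La³⁺(aq) + 3 OH⁻(aq)
Let s be the solubility of La(OH)₃ here. The common ion gives [La³⁺] ≈ 0.131 mol/L, and [OH⁻] = 3s.
Ksp = [La³⁺][OH⁻]^3 = (0.131)(3s)^3
(3s)^3 = 2.37×10⁻¹⁹ / (0.131) = 1.81×10⁻¹⁸
s = 4.06×10⁻⁷ mol/L

4.06×10⁻⁷ M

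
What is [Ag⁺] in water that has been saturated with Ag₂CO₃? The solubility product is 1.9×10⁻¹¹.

Ag₂CO₃(s) ⇌ 2 Ag⁺(aq) + CO₃²⁻(aq)
Call the molar solubility s, so that [Ag⁺] = 2s and [CO₃²⁻] = s.
Ksp = [Ag⁺]^2[CO₃²⁻] = (2s)^2 · s = 4s^3 = 1.9×10⁻¹¹
s = 1.7×10⁻⁴ mol/L
[Ag⁺] = 2s = 3.4×10⁻⁴ mol/L

3.4×10⁻⁴ M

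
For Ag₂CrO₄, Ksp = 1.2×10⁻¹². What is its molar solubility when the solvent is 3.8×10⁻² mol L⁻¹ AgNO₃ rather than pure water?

Ag₂CrO₄(s) ⇌ 2 Ag⁺(aq) + CrO₄²⁻(aq)
Ag⁺ is already present at 3.8×10⁻² mol L⁻¹. If s mol/L of Ag₂CrO₄ dissolves, [CrO₄²⁻] = s while [Ag⁺] ≈ 3.8×10⁻² mol L⁻¹.
Ksp = [Ag⁺]^2[CrO₄²⁻] = (3.8×10⁻²)^2s
s = 1.2×10⁻¹² / (3.8×10⁻²)^2 = 8.3×10⁻¹⁰
s = 8.3×10⁻¹⁰ mol L⁻¹

8.3×10⁻¹⁰ M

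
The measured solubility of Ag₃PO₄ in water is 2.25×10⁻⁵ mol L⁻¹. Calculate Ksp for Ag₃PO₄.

Ksp = 6.92×10⁻¹⁸

Ag₃PO₄(s) ⇌ 3 Ag⁺(aq) + PO₄³⁻(aq)
If s mol/L of Ag₃PO₄ dissolves, [Ag⁺] = 3s and [PO₄³⁻] = s.
Ksp = [Ag⁺]^3[PO₄³⁻] = (3s)^3 · s = 27s^4
Ksp = 27 × (2.25×10⁻⁵)^4 = 6.92×10⁻¹⁸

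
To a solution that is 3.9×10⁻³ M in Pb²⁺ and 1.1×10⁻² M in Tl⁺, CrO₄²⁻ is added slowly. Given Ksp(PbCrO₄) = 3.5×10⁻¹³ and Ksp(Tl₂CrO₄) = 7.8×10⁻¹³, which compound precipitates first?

PbCrO₄

The threshold for precipitation is Q = Ksp.
For PbCrO₄: [CrO₄²⁻] = (Ksp/[Pb²⁺]) = 9.0×10⁻¹¹ M
For Tl₂CrO₄: [CrO₄²⁻] = (Ksp/[Tl⁺]^2) = 6.4×10⁻⁹ M
PbCrO₄ requires the lower [CrO₄²⁻], so it precipitates first.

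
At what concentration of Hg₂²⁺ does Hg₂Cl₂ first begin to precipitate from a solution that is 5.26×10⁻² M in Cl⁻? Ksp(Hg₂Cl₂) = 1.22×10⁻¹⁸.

Each salt precipitates once Q = Ksp for that salt.
Hg₂Cl₂(s) ⇌ Hg₂²⁺(aq) + 2 Cl⁻(aq)
Ksp = [Hg₂²⁺][Cl⁻]^2 = [Hg₂²⁺](5.26×10⁻²)^2
[Hg₂²⁺] = 1.22×10⁻¹⁸ / (5.26×10⁻²)^2 = 4.41×10⁻¹⁶
[Hg₂²⁺] = 4.41×10⁻¹⁶ M

4.41×10⁻¹⁶ M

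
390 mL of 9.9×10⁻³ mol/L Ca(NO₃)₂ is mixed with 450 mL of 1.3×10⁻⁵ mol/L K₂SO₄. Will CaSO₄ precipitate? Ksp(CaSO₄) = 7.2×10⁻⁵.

After mixing, V = 390 mL + 450 mL = 840 mL.
[Ca²⁺] = (9.9×10⁻³)(390)/840 = 4.6×10⁻³ mol/L
[SO₄²⁻] = (1.3×10⁻⁵)(450)/840 = 7.0×10⁻⁶ mol/L
Q = [Ca²⁺][SO₄²⁻] = 3.2×10⁻⁸
Q < Ksp (3.2×10⁻⁸ vs 7.2×10⁻⁵); the solution remains unsaturated and no precipitate forms.

No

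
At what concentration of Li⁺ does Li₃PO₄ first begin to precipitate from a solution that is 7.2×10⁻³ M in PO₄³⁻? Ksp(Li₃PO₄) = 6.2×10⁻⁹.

9.5×10⁻³ M

A salt starts to precipitate once the ion product Q reaches its Ksp.
Li₃PO₄(s) ⇌ 3 Li⁺(aq) + PO₄³⁻(aq)
Ksp = [Li⁺]^3[PO₄³⁻] = [Li⁺]^3(7.2×10⁻³)
[Li⁺]^3 = 6.2×10⁻⁹ / (7.2×10⁻³) = 8.6×10⁻⁷
[Li⁺] = 9.5×10⁻³ M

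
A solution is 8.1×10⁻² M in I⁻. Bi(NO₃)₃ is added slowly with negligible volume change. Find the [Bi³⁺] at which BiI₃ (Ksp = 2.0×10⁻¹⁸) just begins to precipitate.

3.8×10⁻¹⁵ M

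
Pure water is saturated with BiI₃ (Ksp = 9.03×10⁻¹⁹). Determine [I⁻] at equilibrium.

4.06×10⁻⁵ M

BiI₃(s) ⇌ Bi³⁺(aq) + 3 I⁻(aq)
If s mol/L of BiI₃ dissolves, [Bi³⁺] = s and [I⁻] = 3s.
Ksp = [Bi³⁺][I⁻]^3 = s · (3s)^3 = 27s^4 = 9.03×10⁻¹⁹
s = 1.35×10⁻⁵ mol/L
[I⁻] = 3s = 4.06×10⁻⁵ mol/L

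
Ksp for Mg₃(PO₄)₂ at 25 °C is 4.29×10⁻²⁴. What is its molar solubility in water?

Mg₃(PO₄)₂(s) ⇌ 3 Mg²⁺(aq) + 2 PO₄³⁻(aq)
For each mole of Mg₃(PO₄)₂ that dissolves per liter, [Mg²⁺] = 3s and [PO₄³⁻] = 2s; let s denote this solubility.
Ksp = [Mg²⁺]^3[PO₄³⁻]^2 = (3s)^3 · (2s)^2 = 108s^5
108s^5 = 4.29×10⁻²⁴  ⇒  s^5 = 3.97×10⁻²⁶
Taking the 5th root, s = 8.31×10⁻⁶ M.

8.31×10⁻⁶ M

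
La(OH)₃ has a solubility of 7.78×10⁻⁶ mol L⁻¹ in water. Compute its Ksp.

Ksp = 9.89×10⁻²⁰

La(OH)₃(s) ⇌ La³⁺(aq) + 3 OH⁻(aq)
If s mol/L of La(OH)₃ dissolves, [La³⁺] = s and [OH⁻] = 3s.
Ksp = [La³⁺][OH⁻]^3 = s · (3s)^3 = 27s^4
Ksp = 27 × (7.78×10⁻⁶)^4 = 9.89×10⁻²⁰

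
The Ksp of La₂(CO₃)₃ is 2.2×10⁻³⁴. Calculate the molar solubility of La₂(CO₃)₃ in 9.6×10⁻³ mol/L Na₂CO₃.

7.9×10⁻¹⁵ M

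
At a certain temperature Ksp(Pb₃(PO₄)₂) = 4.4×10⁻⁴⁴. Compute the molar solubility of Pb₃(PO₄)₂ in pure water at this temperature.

8.4×10⁻¹⁰ M

Pb₃(PO₄)₂(s) ⇌ 3 Pb²⁺(aq) + 2 PO₄³⁻(aq)
Call the molar solubility s, so that [Pb²⁺] = 3s and [PO₄³⁻] = 2s.
Ksp = [Pb²⁺]^3[PO₄³⁻]^2 = (3s)^3 · (2s)^2 = 108s^5
108s^5 = 4.4×10⁻⁴⁴  ⇒  s^5 = 4.1×10⁻⁴⁶
s = 8.4×10⁻¹⁰ mol L⁻¹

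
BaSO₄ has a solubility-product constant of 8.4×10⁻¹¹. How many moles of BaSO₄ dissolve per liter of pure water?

9.2×10⁻⁶ M

BaSO₄(s) ⇌ Ba²⁺(aq) + SO₄²⁻(aq)
Call the molar solubility s, so that [Ba²⁺] = s and [SO₄²⁻] = s.
Ksp = [Ba²⁺][SO₄²⁻] = s · s = s^2
s^2 = 8.4×10⁻¹¹
s = 9.2×10⁻⁶ M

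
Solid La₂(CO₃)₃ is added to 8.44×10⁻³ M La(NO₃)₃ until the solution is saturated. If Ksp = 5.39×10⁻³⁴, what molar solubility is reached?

La₂(CO₃)₃(s) ⇌ 2 La³⁺(aq) + 3 CO₃²⁻(aq)
La³⁺ is already present at 8.44×10⁻³ M. If s mol/L of La₂(CO₃)₃ dissolves, [CO₃²⁻] = 3s while [La³⁺] ≈ 8.44×10⁻³ M.
Ksp = [La³⁺]^2[CO₃²⁻]^3 = (8.44×10⁻³)^2(3s)^3
(3s)^3 = 5.39×10⁻³⁴ / (8.44×10⁻³)^2 = 7.57×10⁻³⁰
s = 6.54×10⁻¹¹ M

6.54×10⁻¹¹ M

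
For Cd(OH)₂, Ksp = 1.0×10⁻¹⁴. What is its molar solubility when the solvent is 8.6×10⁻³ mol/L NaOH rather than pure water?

1.4×10⁻¹⁰ M

Cd(OH)₂(s) ⇌ Cd²⁺(aq) + 2 OH⁻(aq)
The solution already contains OH⁻ at 8.6×10⁻³ mol/L. Let s be the molar solubility of Cd(OH)₂.
[OH⁻] ≈ 8.6×10⁻³ mol/L (common ion dominates); [Cd²⁺] = s.
Ksp = [Cd²⁺][OH⁻]^2 = s(8.6×10⁻³)^2
s = 1.0×10⁻¹⁴ / (8.6×10⁻³)^2 = 1.4×10⁻¹⁰
s = 1.4×10⁻¹⁰ mol/L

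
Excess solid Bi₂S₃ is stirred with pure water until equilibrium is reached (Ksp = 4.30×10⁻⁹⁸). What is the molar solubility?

Bi₂S₃(s) ⇌ 2 Bi³⁺(aq) + 3 S²⁻(aq)
If s mol/L of Bi₂S₃ dissolves, [Bi³⁺] = 2s and [S²⁻] = 3s.
Ksp = [Bi³⁺]^2[S²⁻]^3 = (2s)^2 · (3s)^3 = 108s^5
108s^5 = 4.30×10⁻⁹⁸  ⇒  s^5 = 3.98×10⁻¹⁰⁰
Taking the 5th root, s = 1.32×10⁻²⁰ mol L⁻¹.

1.32×10⁻²⁰ M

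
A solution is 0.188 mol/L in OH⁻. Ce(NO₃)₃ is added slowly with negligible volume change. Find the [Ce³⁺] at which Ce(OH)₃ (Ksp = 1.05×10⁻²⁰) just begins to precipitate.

The threshold for precipitation is Q = Ksp.
Ce(OH)₃(s) ⇌ Ce³⁺(aq) + 3 OH⁻(aq)
Ksp = [Ce³⁺][OH⁻]^3 = [Ce³⁺](0.188)^3
[Ce³⁺] = 1.05×10⁻²⁰ / (0.188)^3 = 1.58×10⁻¹⁸
[Ce³⁺] = 1.58×10⁻¹⁸ mol/L

1.58×10⁻¹⁸ M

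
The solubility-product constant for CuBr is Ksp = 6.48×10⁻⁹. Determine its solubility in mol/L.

CuBr(s) ⇌ Cu⁺(aq) + Br⁻(aq)
Let s be the molar solubility. Then [Cu⁺] = s and [Br⁻] = s.
Ksp = [Cu⁺][Br⁻] = s · s = s^2
s^2 = 6.48×10⁻⁹
s = (6.48×10⁻⁹)^(1/2) = 8.05×10⁻⁵ M

8.05×10⁻⁵ M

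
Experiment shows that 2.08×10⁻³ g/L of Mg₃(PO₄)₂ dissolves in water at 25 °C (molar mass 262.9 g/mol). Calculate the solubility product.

Ksp = 3.35×10⁻²⁴

Molar solubility s = (2.08×10⁻³ g/L) / (262.9 g/mol) = 7.9118×10⁻⁶ mol/L
Mg₃(PO₄)₂(s) ⇌ 3 Mg²⁺(aq) + 2 PO₄³⁻(aq)
If s mol/L of Mg₃(PO₄)₂ dissolves, [Mg²⁺] = 3s and [PO₄³⁻] = 2s.
Ksp = [Mg²⁺]^3[PO₄³⁻]^2 = (3s)^3 · (2s)^2 = 108s^5
Ksp = 108 × (7.9118×10⁻⁶)^5 = 3.35×10⁻²⁴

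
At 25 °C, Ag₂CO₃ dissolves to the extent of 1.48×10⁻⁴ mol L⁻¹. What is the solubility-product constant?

Ksp = 1.30×10⁻¹¹

Ag₂CO₃(s) ⇌ 2 Ag⁺(aq) + CO₃²⁻(aq)
With molar solubility s: [Ag⁺] = 2s, [CO₃²⁻] = s.
Ksp = [Ag⁺]^2[CO₃²⁻] = (2s)^2 · s = 4s^3
Ksp = 4 × (1.48×10⁻⁴)^3 = 1.30×10⁻¹¹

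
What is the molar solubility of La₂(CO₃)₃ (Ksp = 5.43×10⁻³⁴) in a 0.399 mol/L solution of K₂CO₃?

4.62×10⁻¹⁷ M

La₂(CO₃)₃(s) ⇌ 2 La³⁺(aq) + 3 CO₃²⁻(aq)
CO₃²⁻ is already present at 0.399 mol/L. If s mol/L of La₂(CO₃)₃ dissolves, [La³⁺] = 2s while [CO₃²⁻] ≈ 0.399 mol/L.
Ksp = [La³⁺]^2[CO₃²⁻]^3 = (2s)^2(0.399)^3
(2s)^2 = 5.43×10⁻³⁴ / (0.399)^3 = 8.55×10⁻³³
s = 4.62×10⁻¹⁷ mol/L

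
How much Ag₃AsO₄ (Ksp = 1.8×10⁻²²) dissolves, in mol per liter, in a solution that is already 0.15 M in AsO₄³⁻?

Ag₃AsO₄(s) ⇌ 3 Ag⁺(aq) + AsO₄³⁻(aq)
The solution already contains AsO₄³⁻ at 0.15 M. Let s be the molar solubility of Ag₃AsO₄.
[AsO₄³⁻] ≈ 0.15 M (common ion dominates); [Ag⁺] = 3s.
Ksp = [Ag⁺]^3[AsO₄³⁻] = (3s)^3(0.15)
(3s)^3 = 1.8×10⁻²² / (0.15) = 1.2×10⁻²¹
s = 3.5×10⁻⁸ M

3.5×10⁻⁸ M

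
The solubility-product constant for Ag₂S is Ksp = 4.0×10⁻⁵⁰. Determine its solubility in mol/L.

2.2×10⁻¹⁷ M

Ag₂S(s) ⇌ 2 Ag⁺(aq) + S²⁻(aq)
Let s be the molar solubility. Then [Ag⁺] = 2s and [S²⁻] = s.
Ksp = [Ag⁺]^2[S²⁻] = (2s)^2 · s = 4s^3
4s^3 = 4.0×10⁻⁵⁰  ⇒  s^3 = 1.0×10⁻⁵⁰
s = (1.0×10⁻⁵⁰)^(1/3) = 2.2×10⁻¹⁷ mol L⁻¹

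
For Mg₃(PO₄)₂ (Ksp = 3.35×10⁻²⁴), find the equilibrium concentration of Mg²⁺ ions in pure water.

2.37×10⁻⁵ M

Mg₃(PO₄)₂(s) ⇌ 3 Mg²⁺(aq) + 2 PO₄³⁻(aq)
Let s be the molar solubility. Then [Mg²⁺] = 3s and [PO₄³⁻] = 2s.
Ksp = [Mg²⁺]^3[PO₄³⁻]^2 = (3s)^3 · (2s)^2 = 108s^5 = 3.35×10⁻²⁴
s = 7.91×10⁻⁶ mol/L
[Mg²⁺] = 3s = 2.37×10⁻⁵ mol/L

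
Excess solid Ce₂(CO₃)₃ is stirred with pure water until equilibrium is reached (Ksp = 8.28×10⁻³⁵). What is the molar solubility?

Ce₂(CO₃)₃(s) ⇌ 2 Ce³⁺(aq) + 3 CO₃²⁻(aq)
With molar solubility s: [Ce³⁺] = 2s, [CO₃²⁻] = 3s.
Ksp = [Ce³⁺]^2[CO₃²⁻]^3 = (2s)^2 · (3s)^3 = 108s^5
108s^5 = 8.28×10⁻³⁵  ⇒  s^5 = 7.67×10⁻³⁷
s = 5.98×10⁻⁸ M

5.98×10⁻⁸ M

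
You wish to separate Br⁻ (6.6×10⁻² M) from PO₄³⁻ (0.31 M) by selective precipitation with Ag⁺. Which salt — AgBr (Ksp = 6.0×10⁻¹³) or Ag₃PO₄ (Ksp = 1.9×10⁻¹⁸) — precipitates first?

AgBr

Precipitation begins when Q = Ksp.
For AgBr: [Ag⁺] = (Ksp/[Br⁻]) = 9.1×10⁻¹² M
For Ag₃PO₄: [Ag⁺] = (Ksp/[PO₄³⁻])^(1/3) = 1.8×10⁻⁶ M
AgBr requires the lower [Ag⁺], so it precipitates first.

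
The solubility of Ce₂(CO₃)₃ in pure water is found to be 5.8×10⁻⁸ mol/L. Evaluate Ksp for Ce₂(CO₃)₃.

Ce₂(CO₃)₃(s) ⇌ 2 Ce³⁺(aq) + 3 CO₃²⁻(aq)
With molar solubility s: [Ce³⁺] = 2s, [CO₃²⁻] = 3s.
Ksp = [Ce³⁺]^2[CO₃²⁻]^3 = (2s)^2 · (3s)^3 = 108s^5
Ksp = 108 × (5.8×10⁻⁸)^5 = 7.1×10⁻³⁵

Ksp = 7.1×10⁻³⁵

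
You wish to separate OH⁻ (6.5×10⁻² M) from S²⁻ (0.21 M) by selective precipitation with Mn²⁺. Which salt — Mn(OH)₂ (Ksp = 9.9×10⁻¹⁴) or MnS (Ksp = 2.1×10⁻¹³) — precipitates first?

MnS

The threshold for precipitation is Q = Ksp.
For Mn(OH)₂: [Mn²⁺] = (Ksp/[OH⁻]^2) = 2.3×10⁻¹¹ M
For MnS: [Mn²⁺] = (Ksp/[S²⁻]) = 1.0×10⁻¹² M
MnS requires the lower [Mn²⁺], so it precipitates first.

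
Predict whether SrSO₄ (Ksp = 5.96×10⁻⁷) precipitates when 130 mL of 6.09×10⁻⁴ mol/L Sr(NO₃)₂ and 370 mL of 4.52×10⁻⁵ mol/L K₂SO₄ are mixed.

No

Total volume after mixing = 130 + 370 = 500 mL.
[Sr²⁺] = (6.09×10⁻⁴)(130)/500 = 1.58×10⁻⁴ mol/L
[SO₄²⁻] = (4.52×10⁻⁵)(370)/500 = 3.34×10⁻⁵ mol/L
Q = [Sr²⁺][SO₄²⁻] = 5.30×10⁻⁹
Since Q (5.30×10⁻⁹) is less than Ksp (5.96×10⁻⁷), no SrSO₄ precipitates.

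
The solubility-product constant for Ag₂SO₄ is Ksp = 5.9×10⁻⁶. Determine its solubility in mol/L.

Ag₂SO₄(s) ⇌ 2 Ag⁺(aq) + SO₄²⁻(aq)
Call the molar solubility s, so that [Ag⁺] = 2s and [SO₄²⁻] = s.
Ksp = [Ag⁺]^2[SO₄²⁻] = (2s)^2 · s = 4s^3
4s^3 = 5.9×10⁻⁶  ⇒  s^3 = 1.5×10⁻⁶
s = 1.1×10⁻² mol L⁻¹

1.1×10⁻² M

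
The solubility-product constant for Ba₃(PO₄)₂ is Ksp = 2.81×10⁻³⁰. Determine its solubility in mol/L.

4.82×10⁻⁷ M

Ba₃(PO₄)₂(s) ⇌ 3 Ba²⁺(aq) + 2 PO₄³⁻(aq)
Let s be the molar solubility. Then [Ba²⁺] = 3s and [PO₄³⁻] = 2s.
Ksp = [Ba²⁺]^3[PO₄³⁻]^2 = (3s)^3 · (2s)^2 = 108s^5
108s^5 = 2.81×10⁻³⁰  ⇒  s^5 = 2.60×10⁻³²
s = 4.82×10⁻⁷ M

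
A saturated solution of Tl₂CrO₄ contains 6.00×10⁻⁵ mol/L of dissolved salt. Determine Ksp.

Ksp = 8.64×10⁻¹³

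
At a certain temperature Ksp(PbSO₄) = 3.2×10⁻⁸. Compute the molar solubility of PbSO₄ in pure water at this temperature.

1.8×10⁻⁴ M

PbSO₄(s) ⇌ Pb²⁺(aq) + SO₄²⁻(aq)
For each mole of PbSO₄ that dissolves per liter, [Pb²⁺] = s and [SO₄²⁻] = s; let s denote this solubility.
Ksp = [Pb²⁺][SO₄²⁻] = s · s = s^2
s^2 = 3.2×10⁻⁸
Taking the 2nd root, s = 1.8×10⁻⁴ M.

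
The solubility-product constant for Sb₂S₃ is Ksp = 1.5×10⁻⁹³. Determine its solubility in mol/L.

Sb₂S₃(s) ⇌ 2 Sb³⁺(aq) + 3 S²⁻(aq)
Call the molar solubility s, so that [Sb³⁺] = 2s and [S²⁻] = 3s.
Ksp = [Sb³⁺]^2[S²⁻]^3 = (2s)^2 · (3s)^3 = 108s^5
108s^5 = 1.5×10⁻⁹³  ⇒  s^5 = 1.4×10⁻⁹⁵
s = (1.4×10⁻⁹⁵)^(1/5) = 1.1×10⁻¹⁹ M

1.1×10⁻¹⁹ M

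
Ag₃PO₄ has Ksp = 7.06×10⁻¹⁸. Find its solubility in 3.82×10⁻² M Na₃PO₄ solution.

Ag₃PO₄(s) ⇌ 3 Ag⁺(aq) + PO₄³⁻(aq)
The solution already contains PO₄³⁻ at 3.82×10⁻² M. Let s be the molar solubility of Ag₃PO₄.
[PO₄³⁻] ≈ 3.82×10⁻² M (common ion dominates); [Ag⁺] = 3s.
Ksp = [Ag⁺]^3[PO₄³⁻] = (3s)^3(3.82×10⁻²)
(3s)^3 = 7.06×10⁻¹⁸ / (3.82×10⁻²) = 1.85×10⁻¹⁶
s = 1.90×10⁻⁶ M

1.90×10⁻⁶ M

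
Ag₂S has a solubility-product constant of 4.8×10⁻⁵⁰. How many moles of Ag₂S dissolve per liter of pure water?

2.3×10⁻¹⁷ M

Ag₂S(s) ⇌ 2 Ag⁺(aq) + S²⁻(aq)
For each mole of Ag₂S that dissolves per liter, [Ag⁺] = 2s and [S²⁻] = s; let s denote this solubility.
Ksp = [Ag⁺]^2[S²⁻] = (2s)^2 · s = 4s^3
4s^3 = 4.8×10⁻⁵⁰  ⇒  s^3 = 1.2×10⁻⁵⁰
s = (1.2×10⁻⁵⁰)^(1/3) = 2.3×10⁻¹⁷ mol/L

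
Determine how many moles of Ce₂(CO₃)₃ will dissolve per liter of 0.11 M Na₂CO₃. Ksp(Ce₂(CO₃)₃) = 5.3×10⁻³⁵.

1.0×10⁻¹⁶ M

Ce₂(CO₃)₃(s) ⇌ 2 Ce³⁺(aq) + 3 CO₃²⁻(aq)
The solution already contains CO₃²⁻ at 0.11 M. Let s be the molar solubility of Ce₂(CO₃)₃.
[CO₃²⁻] ≈ 0.11 M (common ion dominates); [Ce³⁺] = 2s.
Ksp = [Ce³⁺]^2[CO₃²⁻]^3 = (2s)^2(0.11)^3
(2s)^2 = 5.3×10⁻³⁵ / (0.11)^3 = 4.0×10⁻³²
s = 1.0×10⁻¹⁶ M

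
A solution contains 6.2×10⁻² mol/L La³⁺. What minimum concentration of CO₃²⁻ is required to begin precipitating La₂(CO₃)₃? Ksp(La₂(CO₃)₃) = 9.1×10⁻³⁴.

Precipitation of each salt begins when its ion product equals Ksp.
La₂(CO₃)₃(s) ⇌ 2 La³⁺(aq) + 3 CO₃²⁻(aq)
Ksp = [La³⁺]^2[CO₃²⁻]^3 = [CO₃²⁻]^3(6.2×10⁻²)^2
[CO₃²⁻]^3 = 9.1×10⁻³⁴ / (6.2×10⁻²)^2 = 2.4×10⁻³¹
[CO₃²⁻] = 6.2×10⁻¹¹ mol/L

6.2×10⁻¹¹ M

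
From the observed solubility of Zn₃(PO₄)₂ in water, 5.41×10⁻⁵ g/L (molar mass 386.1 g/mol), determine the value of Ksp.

Ksp = 5.83×10⁻³³

s = (5.41×10⁻⁵ g L⁻¹)/(386.1 g mol⁻¹) = 1.4012×10⁻⁷ M
Zn₃(PO₄)₂(s) ⇌ 3 Zn²⁺(aq) + 2 PO₄³⁻(aq)
For each mole of Zn₃(PO₄)₂ that dissolves per liter, [Zn²⁺] = 3s and [PO₄³⁻] = 2s; let s denote this solubility.
Ksp = [Zn²⁺]^3[PO₄³⁻]^2 = (3s)^3 · (2s)^2 = 108s^5
Ksp = 108 × (1.4012×10⁻⁷)^5 = 5.83×10⁻³³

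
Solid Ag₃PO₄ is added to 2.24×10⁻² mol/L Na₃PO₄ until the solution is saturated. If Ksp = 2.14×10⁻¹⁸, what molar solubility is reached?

1.52×10⁻⁶ M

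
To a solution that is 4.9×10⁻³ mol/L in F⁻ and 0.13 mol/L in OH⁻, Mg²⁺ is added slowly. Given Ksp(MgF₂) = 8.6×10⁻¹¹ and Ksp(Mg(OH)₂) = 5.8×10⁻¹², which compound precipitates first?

The threshold for precipitation is Q = Ksp.
For MgF₂: [Mg²⁺] = (Ksp/[F⁻]^2) = 3.6×10⁻⁶ mol/L
For Mg(OH)₂: [Mg²⁺] = (Ksp/[OH⁻]^2) = 3.4×10⁻¹⁰ mol/L
Mg(OH)₂ requires the lower [Mg²⁺], so it precipitates first.

Mg(OH)₂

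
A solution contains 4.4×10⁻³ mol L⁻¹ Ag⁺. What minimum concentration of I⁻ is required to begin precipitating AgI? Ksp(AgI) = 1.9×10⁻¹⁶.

A salt starts to precipitate once the ion product Q reaches its Ksp.
AgI(s) ⇌ Ag⁺(aq) + I⁻(aq)
Ksp = [Ag⁺][I⁻] = [I⁻](4.4×10⁻³)
[I⁻] = 1.9×10⁻¹⁶ / (4.4×10⁻³) = 4.3×10⁻¹⁴
[I⁻] = 4.3×10⁻¹⁴ mol L⁻¹

4.3×10⁻¹⁴ M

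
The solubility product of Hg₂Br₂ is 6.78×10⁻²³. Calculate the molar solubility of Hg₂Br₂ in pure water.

2.57×10⁻⁸ M

Hg₂Br₂(s) ⇌ Hg₂²⁺(aq) + 2 Br⁻(aq)
With molar solubility s: [Hg₂²⁺] = s, [Br⁻] = 2s.
Ksp = [Hg₂²⁺][Br⁻]^2 = s · (2s)^2 = 4s^3
4s^3 = 6.78×10⁻²³  ⇒  s^3 = 1.70×10⁻²³
s = 2.57×10⁻⁸ mol L⁻¹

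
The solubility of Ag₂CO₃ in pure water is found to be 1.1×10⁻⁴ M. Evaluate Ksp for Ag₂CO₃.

Ksp = 5.3×10⁻¹²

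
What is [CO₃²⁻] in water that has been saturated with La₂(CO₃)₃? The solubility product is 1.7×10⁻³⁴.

2.1×10⁻⁷ M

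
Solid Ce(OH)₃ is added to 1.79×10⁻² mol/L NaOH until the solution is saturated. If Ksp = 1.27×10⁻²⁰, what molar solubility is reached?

Ce(OH)₃(s) ⇌ Ce³⁺(aq) + 3 OH⁻(aq)
OH⁻ is already present at 1.79×10⁻² mol/L. If s mol/L of Ce(OH)₃ dissolves, [Ce³⁺] = s while [OH⁻] ≈ 1.79×10⁻² mol/L.
Ksp = [Ce³⁺][OH⁻]^3 = s(1.79×10⁻²)^3
s = 1.27×10⁻²⁰ / (1.79×10⁻²)^3 = 2.21×10⁻¹⁵
s = 2.21×10⁻¹⁵ mol/L

2.21×10⁻¹⁵ M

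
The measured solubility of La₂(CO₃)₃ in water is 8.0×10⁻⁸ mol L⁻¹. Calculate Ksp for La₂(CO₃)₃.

Ksp = 3.5×10⁻³⁴

La₂(CO₃)₃(s) ⇌ 2 La³⁺(aq) + 3 CO₃²⁻(aq)
Call the molar solubility s, so that [La³⁺] = 2s and [CO₃²⁻] = 3s.
Ksp = [La³⁺]^2[CO₃²⁻]^3 = (2s)^2 · (3s)^3 = 108s^5
Ksp = 108 × (8.0×10⁻⁸)^5 = 3.5×10⁻³⁴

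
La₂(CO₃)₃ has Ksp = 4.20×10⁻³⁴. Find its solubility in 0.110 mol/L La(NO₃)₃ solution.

1.09×10⁻¹¹ M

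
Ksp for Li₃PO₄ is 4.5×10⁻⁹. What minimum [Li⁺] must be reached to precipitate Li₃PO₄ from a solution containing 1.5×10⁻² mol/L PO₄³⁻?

6.7×10⁻³ M

A salt starts to precipitate once the ion product Q reaches its Ksp.
Li₃PO₄(s) ⇌ 3 Li⁺(aq) + PO₄³⁻(aq)
Ksp = [Li⁺]^3[PO₄³⁻] = [Li⁺]^3(1.5×10⁻²)
[Li⁺]^3 = 4.5×10⁻⁹ / (1.5×10⁻²) = 3.0×10⁻⁷
[Li⁺] = 6.7×10⁻³ mol/L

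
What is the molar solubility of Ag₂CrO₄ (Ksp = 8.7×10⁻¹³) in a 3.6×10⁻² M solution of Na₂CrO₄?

Ag₂CrO₄(s) ⇌ 2 Ag⁺(aq) + CrO₄²⁻(aq)
CrO₄²⁻ is already present at 3.6×10⁻² M. If s mol/L of Ag₂CrO₄ dissolves, [Ag⁺] = 2s while [CrO₄²⁻] ≈ 3.6×10⁻² M.
Ksp = [Ag⁺]^2[CrO₄²⁻] = (2s)^2(3.6×10⁻²)
(2s)^2 = 8.7×10⁻¹³ / (3.6×10⁻²) = 2.4×10⁻¹¹
s = 2.5×10⁻⁶ M

2.5×10⁻⁶ M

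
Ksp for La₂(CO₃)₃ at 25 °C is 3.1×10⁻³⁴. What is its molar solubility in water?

7.8×10⁻⁸ M

La₂(CO₃)₃(s) ⇌ 2 La³⁺(aq) + 3 CO₃²⁻(aq)
If s mol/L of La₂(CO₃)₃ dissolves, [La³⁺] = 2s and [CO₃²⁻] = 3s.
Ksp = [La³⁺]^2[CO₃²⁻]^3 = (2s)^2 · (3s)^3 = 108s^5
108s^5 = 3.1×10⁻³⁴  ⇒  s^5 = 2.9×10⁻³⁶
s = 7.8×10⁻⁸ M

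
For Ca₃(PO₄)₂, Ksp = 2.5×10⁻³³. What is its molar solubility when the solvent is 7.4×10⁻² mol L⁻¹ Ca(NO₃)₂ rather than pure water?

1.2×10⁻¹⁵ M

Ca₃(PO₄)₂(s) ⇌ 3 Ca²⁺(aq) + 2 PO₄³⁻(aq)
Let s be the solubility of Ca₃(PO₄)₂ here. The common ion gives [Ca²⁺] ≈ 7.4×10⁻² mol L⁻¹, and [PO₄³⁻] = 2s.
Ksp = [Ca²⁺]^3[PO₄³⁻]^2 = (7.4×10⁻²)^3(2s)^2
(2s)^2 = 2.5×10⁻³³ / (7.4×10⁻²)^3 = 6.2×10⁻³⁰
s = 1.2×10⁻¹⁵ mol L⁻¹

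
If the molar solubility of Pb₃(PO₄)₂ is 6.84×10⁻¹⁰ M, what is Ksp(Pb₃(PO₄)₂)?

Pb₃(PO₄)₂(s) ⇌ 3 Pb²⁺(aq) + 2 PO₄³⁻(aq)
If s mol/L of Pb₃(PO₄)₂ dissolves, [Pb²⁺] = 3s and [PO₄³⁻] = 2s.
Ksp = [Pb²⁺]^3[PO₄³⁻]^2 = (3s)^3 · (2s)^2 = 108s^5
Ksp = 108 × (6.84×10⁻¹⁰)^5 = 1.62×10⁻⁴⁴

Ksp = 1.62×10⁻⁴⁴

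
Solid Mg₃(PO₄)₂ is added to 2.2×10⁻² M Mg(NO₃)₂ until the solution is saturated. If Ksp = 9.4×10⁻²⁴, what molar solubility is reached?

4.7×10⁻¹⁰ M

Mg₃(PO₄)₂(s) ⇌ 3 Mg²⁺(aq) + 2 PO₄³⁻(aq)
The solution already contains Mg²⁺ at 2.2×10⁻² M. Let s be the molar solubility of Mg₃(PO₄)₂.
[Mg²⁺] ≈ 2.2×10⁻² M (common ion dominates); [PO₄³⁻] = 2s.
Ksp = [Mg²⁺]^3[PO₄³⁻]^2 = (2.2×10⁻²)^3(2s)^2
(2s)^2 = 9.4×10⁻²⁴ / (2.2×10⁻²)^3 = 8.8×10⁻¹⁹
s = 4.7×10⁻¹⁰ M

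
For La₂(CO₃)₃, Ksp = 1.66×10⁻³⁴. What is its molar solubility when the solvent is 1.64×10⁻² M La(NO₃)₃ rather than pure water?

La₂(CO₃)₃(s) ⇌ 2 La³⁺(aq) + 3 CO₃²⁻(aq)
Let s be the solubility of La₂(CO₃)₃ here. The common ion gives [La³⁺] ≈ 1.64×10⁻² M, and [CO₃²⁻] = 3s.
Ksp = [La³⁺]^2[CO₃²⁻]^3 = (1.64×10⁻²)^2(3s)^3
(3s)^3 = 1.66×10⁻³⁴ / (1.64×10⁻²)^2 = 6.17×10⁻³¹
s = 2.84×10⁻¹¹ M

2.84×10⁻¹¹ M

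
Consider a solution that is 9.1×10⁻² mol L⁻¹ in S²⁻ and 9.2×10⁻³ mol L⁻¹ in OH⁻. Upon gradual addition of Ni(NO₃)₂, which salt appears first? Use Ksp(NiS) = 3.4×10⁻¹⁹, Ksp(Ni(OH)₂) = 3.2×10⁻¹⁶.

NiS

Precipitation of each salt begins when its ion product equals Ksp.
For NiS: [Ni²⁺] = (Ksp/[S²⁻]) = 3.7×10⁻¹⁸ mol L⁻¹
For Ni(OH)₂: [Ni²⁺] = (Ksp/[OH⁻]^2) = 3.8×10⁻¹² mol L⁻¹
NiS requires the lower [Ni²⁺], so it precipitates first.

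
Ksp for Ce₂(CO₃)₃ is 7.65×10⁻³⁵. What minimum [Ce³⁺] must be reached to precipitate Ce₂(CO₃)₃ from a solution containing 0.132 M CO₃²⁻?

The threshold for precipitation is Q = Ksp.
Ce₂(CO₃)₃(s) ⇌ 2 Ce³⁺(aq) + 3 CO₃²⁻(aq)
Ksp = [Ce³⁺]^2[CO₃²⁻]^3 = [Ce³⁺]^2(0.132)^3
[Ce³⁺]^2 = 7.65×10⁻³⁵ / (0.132)^3 = 3.33×10⁻³²
[Ce³⁺] = 1.82×10⁻¹⁶ M

1.82×10⁻¹⁶ M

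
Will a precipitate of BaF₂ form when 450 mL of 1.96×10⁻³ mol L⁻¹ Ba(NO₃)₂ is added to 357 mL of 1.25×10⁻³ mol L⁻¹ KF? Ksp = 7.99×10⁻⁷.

Total volume after mixing = 450 + 357 = 807 mL.
[Ba²⁺] = (1.96×10⁻³)(450)/807 = 1.09×10⁻³ mol L⁻¹
[F⁻] = (1.25×10⁻³)(357)/807 = 5.53×10⁻⁴ mol L⁻¹
Q = [Ba²⁺][F⁻]^2 = 3.34×10⁻¹⁰
Since Q (3.34×10⁻¹⁰) is less than Ksp (7.99×10⁻⁷), no BaF₂ precipitates.

No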